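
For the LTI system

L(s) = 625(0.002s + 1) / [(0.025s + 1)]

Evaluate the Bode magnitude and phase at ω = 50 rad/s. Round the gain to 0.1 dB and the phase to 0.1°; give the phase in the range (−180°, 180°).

At ω = 50 rad/s:
zero (1 + j50·0.002) = 1 + j0.1 → |·| ≈ 1.005, ∠ ≈ 5.71°
pole (1 + j50·0.025) = 1 + j1.25 → |·| ≈ 1.6008, ∠ ≈ 51.34°
|L| = 625 · 1.005 / (1.6008) ≈ 392.38
Gain = 20 log₁₀(392.38) ≈ 51.87 dB
∠L = (5.71°) − (51.34°) = -45.63°

51.9 dB, -45.6°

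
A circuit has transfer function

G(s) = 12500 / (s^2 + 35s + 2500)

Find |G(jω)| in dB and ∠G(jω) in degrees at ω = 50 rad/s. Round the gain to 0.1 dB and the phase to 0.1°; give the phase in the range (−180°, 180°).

17.1 dB, -90.0°

At s = jω = j50:
quadratic: (j50)² + 35·j50 + 2500 = 0 + j1750 → |·| ≈ 1750, ∠ ≈ 90.00°
|G| = 12500 / 1750 ≈ 7.1429
Gain = 20 log₁₀(7.1429) ≈ 17.08 dB
∠G = 0.00° − 90.00° = -90.00°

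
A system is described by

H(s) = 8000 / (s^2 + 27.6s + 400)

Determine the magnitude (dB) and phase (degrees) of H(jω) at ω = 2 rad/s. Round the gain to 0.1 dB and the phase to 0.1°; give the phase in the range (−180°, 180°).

26.0 dB, -7.9°

At s = jω = j2:
quadratic: (j2)² + 27.6·j2 + 400 = 396 + j55.2 → |·| ≈ 399.83, ∠ ≈ 7.94°
|H| = 8000 / 399.83 ≈ 20.009
Gain = 20 log₁₀(20.009) ≈ 26.02 dB
∠H = 0.00° − 7.94° = -7.94°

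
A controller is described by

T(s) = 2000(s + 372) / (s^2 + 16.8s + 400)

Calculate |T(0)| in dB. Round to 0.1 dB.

T(0) = 2000·372 / 400 = 1860
20 log₁₀(1860) ≈ 65.39 dB

65.4 dB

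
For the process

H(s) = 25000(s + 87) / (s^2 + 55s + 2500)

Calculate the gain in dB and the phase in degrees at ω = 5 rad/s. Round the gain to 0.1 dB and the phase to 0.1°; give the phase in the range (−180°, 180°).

58.8 dB, -3.1°

At s = jω = j5:
zero (s+87): 87 + j5 → |·| = √(87²+5²) = √7594 ≈ 87.144, ∠ = arctan(5/87) ≈ 3.29°
quadratic: (j5)² + 55·j5 + 2500 = 2475 + j275 → |·| ≈ 2490.2, ∠ ≈ 6.34°
|H| = 25000 · 87.144 / 2490.2 ≈ 874.87
Gain = 20 log₁₀(874.87) ≈ 58.84 dB
∠H = 3.29° − 6.34° = -3.05°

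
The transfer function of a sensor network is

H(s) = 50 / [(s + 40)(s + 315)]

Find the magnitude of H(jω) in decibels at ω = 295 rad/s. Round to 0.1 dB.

At s = jω = j295:
pole (s+40): 40 + j295 → |·| = √(40²+295²) = √88625 ≈ 297.7, ∠ = arctan(295/40) ≈ 82.28°
pole (s+315): 315 + j295 → |·| = √(315²+295²) = √186250 ≈ 431.57, ∠ = arctan(295/315) ≈ 43.12°
|H| = 50 / 1.2848e+05 ≈ 0.00038917
Gain = 20 log₁₀(0.00038917) ≈ -68.20 dB

-68.2 dB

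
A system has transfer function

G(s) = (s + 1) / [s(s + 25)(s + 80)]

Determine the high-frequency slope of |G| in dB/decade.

-40 dB/decade

Each pole contributes −20 dB/decade at high frequency; each zero contributes +20 dB/decade.
Net: 1 zero(s) − 3 pole(s) → -40 dB/decade.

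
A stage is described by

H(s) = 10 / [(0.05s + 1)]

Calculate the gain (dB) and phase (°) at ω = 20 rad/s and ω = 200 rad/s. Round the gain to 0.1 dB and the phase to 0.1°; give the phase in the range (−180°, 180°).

ω = 20: 17.0 dB, -45.0°; ω = 200: -0.0 dB, -84.3°

At ω = 20 rad/s:
pole (1 + j20·0.05) = 1 + j1 → |·| ≈ 1.4142, ∠ ≈ 45.00°
|H| = 10 · 1 / (1.4142) ≈ 7.0711
Gain = 20 log₁₀(7.0711) ≈ 16.99 dB
∠H = (0°) − (45.00°) = -45.00°

At ω = 200 rad/s:
pole (1 + j200·0.05) = 1 + j10 → |·| ≈ 10.05, ∠ ≈ 84.29°
|H| = 10 · 1 / (10.05) ≈ 0.99502
Gain = 20 log₁₀(0.99502) ≈ -0.04 dB
∠H = (0°) − (84.29°) = -84.29°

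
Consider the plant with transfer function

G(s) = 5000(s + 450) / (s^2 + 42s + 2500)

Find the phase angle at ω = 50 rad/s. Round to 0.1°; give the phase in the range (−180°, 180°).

-83.7°

At s = jω = j50:
zero (s+450): 450 + j50 → |·| = √(450²+50²) = √205000 ≈ 452.77, ∠ = arctan(50/450) ≈ 6.34°
quadratic: (j50)² + 42·j50 + 2500 = 0 + j2100 → |·| ≈ 2100, ∠ ≈ 90.00°
∠G = 6.34° − 90.00° = -83.66°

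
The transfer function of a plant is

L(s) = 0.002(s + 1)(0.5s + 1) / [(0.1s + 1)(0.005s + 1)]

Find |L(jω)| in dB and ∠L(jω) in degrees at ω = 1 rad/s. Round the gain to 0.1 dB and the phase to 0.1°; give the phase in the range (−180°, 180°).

At ω = 1 rad/s:
zero (1 + j1·1) = 1 + j1 → |·| ≈ 1.4142, ∠ ≈ 45.00°
zero (1 + j1·0.5) = 1 + j0.5 → |·| ≈ 1.118, ∠ ≈ 26.57°
pole (1 + j1·0.1) = 1 + j0.1 → |·| ≈ 1.005, ∠ ≈ 5.71°
pole (1 + j1·0.005) = 1 + j0.005 → |·| ≈ 1, ∠ ≈ 0.29°
|L| = 0.002 · 1.4142 · 1.118 / (1.005 · 1) ≈ 0.0031464
Gain = 20 log₁₀(0.0031464) ≈ -50.04 dB
∠L = (45.00° + 26.57°) − (5.71° + 0.29°) = 65.57°

-50.0 dB, 65.6°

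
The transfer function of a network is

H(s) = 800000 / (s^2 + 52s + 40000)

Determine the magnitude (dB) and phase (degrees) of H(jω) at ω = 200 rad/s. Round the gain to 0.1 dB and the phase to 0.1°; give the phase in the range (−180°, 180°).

37.7 dB, -90.0°

At s = jω = j200:
quadratic: (j200)² + 52·j200 + 40000 = 0 + j10400 → |·| ≈ 10400, ∠ ≈ 90.00°
|H| = 800000 / 10400 ≈ 76.923
Gain = 20 log₁₀(76.923) ≈ 37.72 dB
∠H = 0.00° − 90.00° = -90.00°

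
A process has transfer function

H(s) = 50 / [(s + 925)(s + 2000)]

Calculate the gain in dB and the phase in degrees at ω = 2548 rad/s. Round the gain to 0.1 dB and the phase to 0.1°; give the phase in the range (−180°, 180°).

At s = jω = j2548:
pole (s+925): 925 + j2548 → |·| = √(925²+2548²) = √7347929 ≈ 2710.7, ∠ = arctan(2548/925) ≈ 70.05°
pole (s+2000): 2000 + j2548 → |·| = √(2000²+2548²) = √10492304 ≈ 3239.2, ∠ = arctan(2548/2000) ≈ 51.87°
|H| = 50 / 8.7805e+06 ≈ 5.6944e-06
Gain = 20 log₁₀(5.6944e-06) ≈ -104.89 dB
∠H = 0.00° − 121.92° = -121.92°

-104.9 dB, -121.9°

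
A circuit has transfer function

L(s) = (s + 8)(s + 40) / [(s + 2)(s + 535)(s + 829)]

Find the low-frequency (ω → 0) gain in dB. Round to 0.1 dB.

L(0) = 1·8·40 / (2·535·829) ≈ 0.00036075
20 log₁₀(0.00036075) ≈ -68.86 dB

-68.9 dB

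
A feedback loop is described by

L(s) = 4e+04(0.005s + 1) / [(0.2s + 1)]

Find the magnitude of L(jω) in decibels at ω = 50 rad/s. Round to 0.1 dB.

72.3 dB

At ω = 50 rad/s:
zero (1 + j50·0.005) = 1 + j0.25 → |·| ≈ 1.0308, ∠ ≈ 14.04°
pole (1 + j50·0.2) = 1 + j10 → |·| ≈ 10.05, ∠ ≈ 84.29°
|L| = 4e+04 · 1.0308 / (10.05) ≈ 4102.7
Gain = 20 log₁₀(4102.7) ≈ 72.26 dB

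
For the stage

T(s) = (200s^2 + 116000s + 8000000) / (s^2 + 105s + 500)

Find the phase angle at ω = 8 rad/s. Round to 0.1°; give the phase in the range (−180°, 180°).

Substitute s = j8:
Numerator: 200(j8)^2 + 116000(j8) + 8000000 = 7987200 + j928000
Denominator: (j8)^2 + 105(j8) + 500 = 436 + j840
|N| = √(7987200² + 928000²) ≈ 8.0409e+06, ∠N ≈ 6.63°
|D| = √(436² + 840²) ≈ 946.41, ∠D ≈ 62.57°
∠T = 6.63° − 62.57° = -55.94°

-55.9°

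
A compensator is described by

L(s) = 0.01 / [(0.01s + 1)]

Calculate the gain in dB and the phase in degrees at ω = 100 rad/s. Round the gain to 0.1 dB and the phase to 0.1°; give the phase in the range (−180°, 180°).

At ω = 100 rad/s:
pole (1 + j100·0.01) = 1 + j1 → |·| ≈ 1.4142, ∠ ≈ 45.00°
|L| = 0.01 · 1 / (1.4142) ≈ 0.0070711
Gain = 20 log₁₀(0.0070711) ≈ -43.01 dB
∠L = (0°) − (45.00°) = -45.00°

-43.0 dB, -45.0°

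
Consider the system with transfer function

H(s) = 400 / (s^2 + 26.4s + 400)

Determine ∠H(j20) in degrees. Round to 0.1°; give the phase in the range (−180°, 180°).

-90.0°

At s = jω = j20:
quadratic: (j20)² + 26.4·j20 + 400 = 0 + j528 → |·| ≈ 528, ∠ ≈ 90.00°
∠H = 0.00° − 90.00° = -90.00°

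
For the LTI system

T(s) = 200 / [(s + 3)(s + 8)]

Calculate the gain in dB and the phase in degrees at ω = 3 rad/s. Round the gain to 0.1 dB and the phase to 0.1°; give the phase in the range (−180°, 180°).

At s = jω = j3:
pole (s+3): 3 + j3 → |·| = √(3²+3²) = √18 ≈ 4.2426, ∠ = arctan(3/3) ≈ 45.00°
pole (s+8): 8 + j3 → |·| = √(8²+3²) = √73 ≈ 8.544, ∠ = arctan(3/8) ≈ 20.56°
|T| = 200 / 36.249 ≈ 5.5174
Gain = 20 log₁₀(5.5174) ≈ 14.83 dB
∠T = 0.00° − 65.56° = -65.56°

14.8 dB, -65.6°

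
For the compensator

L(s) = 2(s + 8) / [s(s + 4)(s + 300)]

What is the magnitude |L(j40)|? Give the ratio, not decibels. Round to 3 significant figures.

0.000168

At s = jω = j40:
zero (s+8): 8 + j40 → |·| = √(8²+40²) = √1664 ≈ 40.792, ∠ = arctan(40/8) ≈ 78.69°
pole (s+4): 4 + j40 → |·| = √(4²+40²) = √1616 ≈ 40.2, ∠ = arctan(40/4) ≈ 84.29°
pole (s+300): 300 + j40 → |·| = √(300²+40²) = √91600 ≈ 302.65, ∠ = arctan(40/300) ≈ 7.59°
pole at origin: |s| = 40, ∠ = 90.00° (in denominator)
|L| = 2 · 40.792 / 4.8666e+05 ≈ 0.00016764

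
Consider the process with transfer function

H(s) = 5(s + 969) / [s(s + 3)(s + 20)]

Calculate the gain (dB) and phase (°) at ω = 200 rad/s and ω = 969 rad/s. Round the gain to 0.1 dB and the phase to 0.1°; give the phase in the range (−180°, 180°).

ω = 200: -64.2 dB, 108.2°; ω = 969: -102.5 dB, 136.4°

At s = jω = j200:
zero (s+969): 969 + j200 → |·| = √(969²+200²) = √978961 ≈ 989.42, ∠ = arctan(200/969) ≈ 11.66°
pole (s+3): 3 + j200 → |·| = √(3²+200²) = √40009 ≈ 200.02, ∠ = arctan(200/3) ≈ 89.14°
pole (s+20): 20 + j200 → |·| = √(20²+200²) = √40400 ≈ 201, ∠ = arctan(200/20) ≈ 84.29°
pole at origin: |s| = 200, ∠ = 90.00° (in denominator)
|H| = 5 · 989.42 / 8.0408e+06 ≈ 0.00061525
Gain = 20 log₁₀(0.00061525) ≈ -64.22 dB
∠H = 11.66° − 263.43° = -251.77° ≡ 108.23° (principal value)

At s = jω = j969:
zero (s+969): 969 + j969 → |·| = √(969²+969²) = √1877922 ≈ 1370.4, ∠ = arctan(969/969) ≈ 45.00°
pole (s+3): 3 + j969 → |·| = √(3²+969²) = √938970 ≈ 969, ∠ = arctan(969/3) ≈ 89.82°
pole (s+20): 20 + j969 → |·| = √(20²+969²) = √939361 ≈ 969.21, ∠ = arctan(969/20) ≈ 88.82°
pole at origin: |s| = 969, ∠ = 90.00° (in denominator)
|H| = 5 · 1370.4 / 9.1005e+08 ≈ 7.5293e-06
Gain = 20 log₁₀(7.5293e-06) ≈ -102.46 dB
∠H = 45.00° − 268.64° = -223.64° ≡ 136.36° (principal value)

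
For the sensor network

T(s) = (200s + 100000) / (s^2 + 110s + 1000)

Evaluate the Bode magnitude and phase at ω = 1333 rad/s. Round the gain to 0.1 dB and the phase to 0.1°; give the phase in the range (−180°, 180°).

-15.9 dB, -105.8°

Substitute s = j1333:
Numerator: 200(j1333) + 100000 = 100000 + j266600
Denominator: (j1333)^2 + 110(j1333) + 1000 = -1775889 + j146630
|N| = √(100000² + 266600²) ≈ 2.8474e+05, ∠N ≈ 69.44°
|D| = √(1775889² + 146630²) ≈ 1.7819e+06, ∠D ≈ 175.28°
|T| = 2.8474e+05 / 1.7819e+06 ≈ 0.1598
Gain = 20 log₁₀(0.1598) ≈ -15.93 dB
∠T = 69.44° − 175.28° = -105.84°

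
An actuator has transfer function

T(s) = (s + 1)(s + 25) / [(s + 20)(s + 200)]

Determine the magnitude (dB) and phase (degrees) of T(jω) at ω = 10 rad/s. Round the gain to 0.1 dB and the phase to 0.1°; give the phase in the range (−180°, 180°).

-24.4 dB, 76.7°

At s = jω = j10:
zero (s+1): 1 + j10 → |·| = √(1²+10²) = √101 ≈ 10.05, ∠ = arctan(10/1) ≈ 84.29°
zero (s+25): 25 + j10 → |·| = √(25²+10²) = √725 ≈ 26.926, ∠ = arctan(10/25) ≈ 21.80°
pole (s+20): 20 + j10 → |·| = √(20²+10²) = √500 ≈ 22.361, ∠ = arctan(10/20) ≈ 26.57°
pole (s+200): 200 + j10 → |·| = √(200²+10²) = √40100 ≈ 200.25, ∠ = arctan(10/200) ≈ 2.86°
|T| = 1 · 270.61 / 4477.8 ≈ 0.060434
Gain = 20 log₁₀(0.060434) ≈ -24.37 dB
∠T = 106.09° − 29.43° = 76.66°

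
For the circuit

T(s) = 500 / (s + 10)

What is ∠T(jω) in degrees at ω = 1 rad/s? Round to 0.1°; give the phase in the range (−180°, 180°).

-5.7°

Substitute s = j1:
Numerator: 500 = 500 + j0
Denominator: (j1) + 10 = 10 + j1
|N| = √(500² + 0²) ≈ 500, ∠N ≈ 0.00°
|D| = √(10² + 1²) ≈ 10.05, ∠D ≈ 5.71°
∠T = 0.00° − 5.71° = -5.71°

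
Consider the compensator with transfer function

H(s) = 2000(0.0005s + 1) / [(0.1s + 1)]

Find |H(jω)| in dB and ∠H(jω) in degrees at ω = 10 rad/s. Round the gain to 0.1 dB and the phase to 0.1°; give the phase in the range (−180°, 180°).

At ω = 10 rad/s:
zero (1 + j10·0.0005) = 1 + j0.005 → |·| ≈ 1, ∠ ≈ 0.29°
pole (1 + j10·0.1) = 1 + j1 → |·| ≈ 1.4142, ∠ ≈ 45.00°
|H| = 2000 · 1 / (1.4142) ≈ 1414.2
Gain = 20 log₁₀(1414.2) ≈ 63.01 dB
∠H = (0.29°) − (45.00°) = -44.71°

63.0 dB, -44.7°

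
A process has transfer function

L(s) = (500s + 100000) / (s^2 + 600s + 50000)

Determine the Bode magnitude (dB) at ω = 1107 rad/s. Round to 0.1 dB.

-7.6 dB

Substitute s = j1107:
Numerator: 500(j1107) + 100000 = 100000 + j553500
Denominator: (j1107)^2 + 600(j1107) + 50000 = -1175449 + j664200
|N| = √(100000² + 553500²) ≈ 5.6246e+05, ∠N ≈ 79.76°
|D| = √(1175449² + 664200²) ≈ 1.3501e+06, ∠D ≈ 150.53°
|L| = 5.6246e+05 / 1.3501e+06 ≈ 0.41661
Gain = 20 log₁₀(0.41661) ≈ -7.61 dB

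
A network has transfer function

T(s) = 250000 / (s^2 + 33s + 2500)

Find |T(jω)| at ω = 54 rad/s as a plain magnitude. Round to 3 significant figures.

137

At s = jω = j54:
quadratic: (j54)² + 33·j54 + 2500 = -416 + j1782 → |·| ≈ 1829.9, ∠ ≈ 103.14°
|T| = 250000 / 1829.9 ≈ 136.62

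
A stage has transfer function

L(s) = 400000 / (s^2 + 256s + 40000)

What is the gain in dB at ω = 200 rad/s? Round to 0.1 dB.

17.9 dB

At s = jω = j200:
quadratic: (j200)² + 256·j200 + 40000 = 0 + j51200 → |·| ≈ 51200, ∠ ≈ 90.00°
|L| = 400000 / 51200 ≈ 7.8125
Gain = 20 log₁₀(7.8125) ≈ 17.86 dB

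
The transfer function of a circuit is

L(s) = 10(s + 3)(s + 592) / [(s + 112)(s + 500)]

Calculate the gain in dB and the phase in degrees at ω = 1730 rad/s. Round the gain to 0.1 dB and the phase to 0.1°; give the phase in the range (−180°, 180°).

At s = jω = j1730:
zero (s+3): 3 + j1730 → |·| = √(3²+1730²) = √2992909 ≈ 1730, ∠ = arctan(1730/3) ≈ 89.90°
zero (s+592): 592 + j1730 → |·| = √(592²+1730²) = √3343364 ≈ 1828.5, ∠ = arctan(1730/592) ≈ 71.11°
pole (s+112): 112 + j1730 → |·| = √(112²+1730²) = √3005444 ≈ 1733.6, ∠ = arctan(1730/112) ≈ 86.30°
pole (s+500): 500 + j1730 → |·| = √(500²+1730²) = √3242900 ≈ 1800.8, ∠ = arctan(1730/500) ≈ 73.88°
|L| = 10 · 3.1633e+06 / 3.1219e+06 ≈ 10.133
Gain = 20 log₁₀(10.133) ≈ 20.11 dB
∠L = 161.01° − 160.18° = 0.83°

20.1 dB, 0.8°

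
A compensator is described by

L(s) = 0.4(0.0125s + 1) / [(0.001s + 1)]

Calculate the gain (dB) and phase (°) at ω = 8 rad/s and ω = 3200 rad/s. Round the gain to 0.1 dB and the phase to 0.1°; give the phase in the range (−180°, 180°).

ω = 8: -7.9 dB, 5.3°; ω = 3200: 13.6 dB, 15.9°

At ω = 8 rad/s:
zero (1 + j8·0.0125) = 1 + j0.1 → |·| ≈ 1.005, ∠ ≈ 5.71°
pole (1 + j8·0.001) = 1 + j0.008 → |·| ≈ 1, ∠ ≈ 0.46°
|L| = 0.4 · 1.005 / (1) ≈ 0.402
Gain = 20 log₁₀(0.402) ≈ -7.92 dB
∠L = (5.71°) − (0.46°) = 5.25°

At ω = 3200 rad/s:
zero (1 + j3200·0.0125) = 1 + j40 → |·| ≈ 40.012, ∠ ≈ 88.57°
pole (1 + j3200·0.001) = 1 + j3.2 → |·| ≈ 3.3526, ∠ ≈ 72.65°
|L| = 0.4 · 40.012 / (3.3526) ≈ 4.7738
Gain = 20 log₁₀(4.7738) ≈ 13.58 dB
∠L = (88.57°) − (72.65°) = 15.92°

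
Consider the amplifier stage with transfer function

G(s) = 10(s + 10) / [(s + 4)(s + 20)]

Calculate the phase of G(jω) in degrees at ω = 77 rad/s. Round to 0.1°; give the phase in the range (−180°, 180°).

-79.9°

At s = jω = j77:
zero (s+10): 10 + j77 → |·| = √(10²+77²) = √6029 ≈ 77.647, ∠ = arctan(77/10) ≈ 82.60°
pole (s+4): 4 + j77 → |·| = √(4²+77²) = √5945 ≈ 77.104, ∠ = arctan(77/4) ≈ 87.03°
pole (s+20): 20 + j77 → |·| = √(20²+77²) = √6329 ≈ 79.555, ∠ = arctan(77/20) ≈ 75.44°
∠G = 82.60° − 162.47° = -79.87°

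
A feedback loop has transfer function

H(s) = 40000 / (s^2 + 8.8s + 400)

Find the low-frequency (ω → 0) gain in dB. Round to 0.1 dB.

H(0) = 40000 / 400 = 100
20 log₁₀(100) ≈ 40.00 dB

40.0 dB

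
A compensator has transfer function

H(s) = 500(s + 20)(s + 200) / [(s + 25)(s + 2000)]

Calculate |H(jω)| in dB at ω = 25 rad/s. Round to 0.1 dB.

33.2 dB

At s = jω = j25:
zero (s+20): 20 + j25 → |·| = √(20²+25²) = √1025 ≈ 32.016, ∠ = arctan(25/20) ≈ 51.34°
zero (s+200): 200 + j25 → |·| = √(200²+25²) = √40625 ≈ 201.56, ∠ = arctan(25/200) ≈ 7.13°
pole (s+25): 25 + j25 → |·| = √(25²+25²) = √1250 ≈ 35.355, ∠ = arctan(25/25) ≈ 45.00°
pole (s+2000): 2000 + j25 → |·| = √(2000²+25²) = √4000625 ≈ 2000.2, ∠ = arctan(25/2000) ≈ 0.72°
|H| = 500 · 6453.1 / 70717 ≈ 45.626
Gain = 20 log₁₀(45.626) ≈ 33.18 dB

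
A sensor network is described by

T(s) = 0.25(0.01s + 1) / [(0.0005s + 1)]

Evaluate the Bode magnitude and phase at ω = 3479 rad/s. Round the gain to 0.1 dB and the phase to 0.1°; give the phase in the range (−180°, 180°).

At ω = 3479 rad/s:
zero (1 + j3479·0.01) = 1 + j34.79 → |·| ≈ 34.804, ∠ ≈ 88.35°
pole (1 + j3479·0.0005) = 1 + j1.7395 → |·| ≈ 2.0065, ∠ ≈ 60.11°
|T| = 0.25 · 34.804 / (2.0065) ≈ 4.3364
Gain = 20 log₁₀(4.3364) ≈ 12.74 dB
∠T = (88.35°) − (60.11°) = 28.24°

12.7 dB, 28.2°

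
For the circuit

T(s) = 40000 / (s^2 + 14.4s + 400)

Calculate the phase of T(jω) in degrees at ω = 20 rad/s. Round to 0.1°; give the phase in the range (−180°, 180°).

At s = jω = j20:
quadratic: (j20)² + 14.4·j20 + 400 = 0 + j288 → |·| ≈ 288, ∠ ≈ 90.00°
∠T = 0.00° − 90.00° = -90.00°

-90.0°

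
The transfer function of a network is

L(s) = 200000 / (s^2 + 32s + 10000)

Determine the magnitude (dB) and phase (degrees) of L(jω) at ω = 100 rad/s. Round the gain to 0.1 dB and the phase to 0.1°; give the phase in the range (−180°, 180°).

35.9 dB, -90.0°

At s = jω = j100:
quadratic: (j100)² + 32·j100 + 10000 = 0 + j3200 → |·| ≈ 3200, ∠ ≈ 90.00°
|L| = 200000 / 3200 ≈ 62.5
Gain = 20 log₁₀(62.5) ≈ 35.92 dB
∠L = 0.00° − 90.00° = -90.00°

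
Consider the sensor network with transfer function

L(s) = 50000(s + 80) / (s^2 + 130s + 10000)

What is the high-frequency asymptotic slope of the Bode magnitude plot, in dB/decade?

Each pole contributes −20 dB/decade at high frequency; each zero contributes +20 dB/decade.
Net: 1 zero(s) − 2 pole(s) → -20 dB/decade.

-20 dB/decade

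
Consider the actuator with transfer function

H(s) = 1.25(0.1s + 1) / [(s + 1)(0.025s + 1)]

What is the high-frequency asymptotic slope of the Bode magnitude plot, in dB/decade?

Each pole contributes −20 dB/decade at high frequency; each zero contributes +20 dB/decade.
Net: 1 zero(s) − 2 pole(s) → -20 dB/decade.

-20 dB/decade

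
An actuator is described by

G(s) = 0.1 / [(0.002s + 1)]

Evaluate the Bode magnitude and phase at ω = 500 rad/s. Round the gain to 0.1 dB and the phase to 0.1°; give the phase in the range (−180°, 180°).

-23.0 dB, -45.0°

At ω = 500 rad/s:
pole (1 + j500·0.002) = 1 + j1 → |·| ≈ 1.4142, ∠ ≈ 45.00°
|G| = 0.1 · 1 / (1.4142) ≈ 0.070711
Gain = 20 log₁₀(0.070711) ≈ -23.01 dB
∠G = (0°) − (45.00°) = -45.00°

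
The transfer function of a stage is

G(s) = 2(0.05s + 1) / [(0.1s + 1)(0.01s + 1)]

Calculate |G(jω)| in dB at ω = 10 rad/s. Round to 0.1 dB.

At ω = 10 rad/s:
zero (1 + j10·0.05) = 1 + j0.5 → |·| ≈ 1.118, ∠ ≈ 26.57°
pole (1 + j10·0.1) = 1 + j1 → |·| ≈ 1.4142, ∠ ≈ 45.00°
pole (1 + j10·0.01) = 1 + j0.1 → |·| ≈ 1.005, ∠ ≈ 5.71°
|G| = 2 · 1.118 / (1.4142 · 1.005) ≈ 1.5732
Gain = 20 log₁₀(1.5732) ≈ 3.94 dB

3.9 dB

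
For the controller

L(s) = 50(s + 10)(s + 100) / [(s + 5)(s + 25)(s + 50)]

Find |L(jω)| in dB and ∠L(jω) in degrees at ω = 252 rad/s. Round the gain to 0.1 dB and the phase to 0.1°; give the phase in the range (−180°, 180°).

At s = jω = j252:
zero (s+10): 10 + j252 → |·| = √(10²+252²) = √63604 ≈ 252.2, ∠ = arctan(252/10) ≈ 87.73°
zero (s+100): 100 + j252 → |·| = √(100²+252²) = √73504 ≈ 271.12, ∠ = arctan(252/100) ≈ 68.36°
pole (s+5): 5 + j252 → |·| = √(5²+252²) = √63529 ≈ 252.05, ∠ = arctan(252/5) ≈ 88.86°
pole (s+25): 25 + j252 → |·| = √(25²+252²) = √64129 ≈ 253.24, ∠ = arctan(252/25) ≈ 84.33°
pole (s+50): 50 + j252 → |·| = √(50²+252²) = √66004 ≈ 256.91, ∠ = arctan(252/50) ≈ 78.78°
|L| = 50 · 68376 / 1.6398e+07 ≈ 0.20849
Gain = 20 log₁₀(0.20849) ≈ -13.62 dB
∠L = 156.09° − 251.97° = -95.88°

-13.6 dB, -95.9°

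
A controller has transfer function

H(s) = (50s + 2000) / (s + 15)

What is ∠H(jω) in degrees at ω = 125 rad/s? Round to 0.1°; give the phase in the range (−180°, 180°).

Substitute s = j125:
Numerator: 50(j125) + 2000 = 2000 + j6250
Denominator: (j125) + 15 = 15 + j125
|N| = √(2000² + 6250²) ≈ 6562.2, ∠N ≈ 72.26°
|D| = √(15² + 125²) ≈ 125.9, ∠D ≈ 83.16°
∠H = 72.26° − 83.16° = -10.90°

-10.9°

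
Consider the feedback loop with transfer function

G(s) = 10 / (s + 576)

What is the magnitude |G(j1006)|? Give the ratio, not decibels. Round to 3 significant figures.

At s = jω = j1006:
pole (s+576): 576 + j1006 → |·| = √(576²+1006²) = √1343812 ≈ 1159.2, ∠ = arctan(1006/576) ≈ 60.21°
|G| = 10 / 1159.2 ≈ 0.0086266

0.00863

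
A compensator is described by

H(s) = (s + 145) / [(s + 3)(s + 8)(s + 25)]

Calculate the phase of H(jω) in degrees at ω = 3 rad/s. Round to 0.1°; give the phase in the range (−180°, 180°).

-71.2°

At s = jω = j3:
zero (s+145): 145 + j3 → |·| = √(145²+3²) = √21034 ≈ 145.03, ∠ = arctan(3/145) ≈ 1.19°
pole (s+3): 3 + j3 → |·| = √(3²+3²) = √18 ≈ 4.2426, ∠ = arctan(3/3) ≈ 45.00°
pole (s+8): 8 + j3 → |·| = √(8²+3²) = √73 ≈ 8.544, ∠ = arctan(3/8) ≈ 20.56°
pole (s+25): 25 + j3 → |·| = √(25²+3²) = √634 ≈ 25.179, ∠ = arctan(3/25) ≈ 6.84°
∠H = 1.19° − 72.40° = -71.21°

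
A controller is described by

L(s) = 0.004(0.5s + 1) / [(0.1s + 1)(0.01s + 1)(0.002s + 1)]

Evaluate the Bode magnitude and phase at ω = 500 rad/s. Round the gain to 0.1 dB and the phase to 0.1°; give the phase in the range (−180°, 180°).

At ω = 500 rad/s:
zero (1 + j500·0.5) = 1 + j250 → |·| ≈ 250, ∠ ≈ 89.77°
pole (1 + j500·0.1) = 1 + j50 → |·| ≈ 50.01, ∠ ≈ 88.85°
pole (1 + j500·0.01) = 1 + j5 → |·| ≈ 5.099, ∠ ≈ 78.69°
pole (1 + j500·0.002) = 1 + j1 → |·| ≈ 1.4142, ∠ ≈ 45.00°
|L| = 0.004 · 250 / (50.01 · 5.099 · 1.4142) ≈ 0.002773
Gain = 20 log₁₀(0.002773) ≈ -51.14 dB
∠L = (89.77°) − (88.85° + 78.69° + 45.00°) = -122.77°

-51.1 dB, -122.8°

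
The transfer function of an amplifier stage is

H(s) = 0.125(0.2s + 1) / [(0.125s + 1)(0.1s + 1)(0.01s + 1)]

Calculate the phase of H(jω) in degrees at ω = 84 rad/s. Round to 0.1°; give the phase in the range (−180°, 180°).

At ω = 84 rad/s:
zero (1 + j84·0.2) = 1 + j16.8 → |·| ≈ 16.83, ∠ ≈ 86.59°
pole (1 + j84·0.125) = 1 + j10.5 → |·| ≈ 10.548, ∠ ≈ 84.56°
pole (1 + j84·0.1) = 1 + j8.4 → |·| ≈ 8.4593, ∠ ≈ 83.21°
pole (1 + j84·0.01) = 1 + j0.84 → |·| ≈ 1.306, ∠ ≈ 40.03°
∠H = (86.59°) − (84.56° + 83.21° + 40.03°) = -121.21°

-121.2°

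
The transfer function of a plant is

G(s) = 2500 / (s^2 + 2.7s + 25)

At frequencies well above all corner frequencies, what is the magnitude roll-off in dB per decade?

Each pole contributes −20 dB/decade at high frequency; each zero contributes +20 dB/decade.
Net: 0 zero(s) − 2 pole(s) → -40 dB/decade.

-40 dB/decade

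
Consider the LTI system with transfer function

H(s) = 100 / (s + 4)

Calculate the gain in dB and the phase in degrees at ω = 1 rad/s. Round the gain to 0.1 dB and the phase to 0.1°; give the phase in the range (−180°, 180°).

27.7 dB, -14.0°

At s = jω = j1:
pole (s+4): 4 + j1 → |·| = √(4²+1²) = √17 ≈ 4.1231, ∠ = arctan(1/4) ≈ 14.04°
|H| = 100 / 4.1231 ≈ 24.254
Gain = 20 log₁₀(24.254) ≈ 27.70 dB
∠H = 0.00° − 14.04° = -14.04°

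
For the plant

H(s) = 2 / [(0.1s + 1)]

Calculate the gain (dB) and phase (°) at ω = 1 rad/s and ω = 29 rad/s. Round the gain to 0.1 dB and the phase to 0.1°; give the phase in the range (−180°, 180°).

At ω = 1 rad/s:
pole (1 + j1·0.1) = 1 + j0.1 → |·| ≈ 1.005, ∠ ≈ 5.71°
|H| = 2 · 1 / (1.005) ≈ 1.99
Gain = 20 log₁₀(1.99) ≈ 5.98 dB
∠H = (0°) − (5.71°) = -5.71°

At ω = 29 rad/s:
pole (1 + j29·0.1) = 1 + j2.9 → |·| ≈ 3.0676, ∠ ≈ 70.97°
|H| = 2 · 1 / (3.0676) ≈ 0.65198
Gain = 20 log₁₀(0.65198) ≈ -3.72 dB
∠H = (0°) − (70.97°) = -70.97°

ω = 1: 6.0 dB, -5.7°; ω = 29: -3.7 dB, -71.0°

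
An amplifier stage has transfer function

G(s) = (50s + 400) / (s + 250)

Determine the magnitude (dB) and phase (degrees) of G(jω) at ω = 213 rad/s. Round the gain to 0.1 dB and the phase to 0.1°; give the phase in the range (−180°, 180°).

30.2 dB, 47.4°

Substitute s = j213:
Numerator: 50(j213) + 400 = 400 + j10650
Denominator: (j213) + 250 = 250 + j213
|N| = √(400² + 10650²) ≈ 10658, ∠N ≈ 87.85°
|D| = √(250² + 213²) ≈ 328.43, ∠D ≈ 40.43°
|G| = 10658 / 328.43 ≈ 32.451
Gain = 20 log₁₀(32.451) ≈ 30.22 dB
∠G = 87.85° − 40.43° = 47.42°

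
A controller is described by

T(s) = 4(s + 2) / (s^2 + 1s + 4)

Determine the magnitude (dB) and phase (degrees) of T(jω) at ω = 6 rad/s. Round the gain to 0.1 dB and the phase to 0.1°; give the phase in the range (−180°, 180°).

-2.2 dB, -97.8°

At s = jω = j6:
zero (s+2): 2 + j6 → |·| = √(2²+6²) = √40 ≈ 6.3246, ∠ = arctan(6/2) ≈ 71.57°
quadratic: (j6)² + 1·j6 + 4 = -32 + j6 → |·| ≈ 32.558, ∠ ≈ 169.38°
|T| = 4 · 6.3246 / 32.558 ≈ 0.77703
Gain = 20 log₁₀(0.77703) ≈ -2.19 dB
∠T = 71.57° − 169.38° = -97.81°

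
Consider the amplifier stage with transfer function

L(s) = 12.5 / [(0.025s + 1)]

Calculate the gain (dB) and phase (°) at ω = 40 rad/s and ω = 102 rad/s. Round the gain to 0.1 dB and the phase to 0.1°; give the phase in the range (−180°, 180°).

ω = 40: 18.9 dB, -45.0°; ω = 102: 13.2 dB, -68.6°

At ω = 40 rad/s:
pole (1 + j40·0.025) = 1 + j1 → |·| ≈ 1.4142, ∠ ≈ 45.00°
|L| = 12.5 · 1 / (1.4142) ≈ 8.8389
Gain = 20 log₁₀(8.8389) ≈ 18.93 dB
∠L = (0°) − (45.00°) = -45.00°

At ω = 102 rad/s:
pole (1 + j102·0.025) = 1 + j2.55 → |·| ≈ 2.7391, ∠ ≈ 68.59°
|L| = 12.5 · 1 / (2.7391) ≈ 4.5635
Gain = 20 log₁₀(4.5635) ≈ 13.19 dB
∠L = (0°) − (68.59°) = -68.59°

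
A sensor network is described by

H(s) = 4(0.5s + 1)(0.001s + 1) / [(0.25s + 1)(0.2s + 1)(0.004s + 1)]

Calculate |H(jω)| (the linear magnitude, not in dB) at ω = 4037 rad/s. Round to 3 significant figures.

At ω = 4037 rad/s:
zero (1 + j4037·0.5) = 1 + j2018.5 → |·| ≈ 2018.5, ∠ ≈ 89.97°
zero (1 + j4037·0.001) = 1 + j4.037 → |·| ≈ 4.159, ∠ ≈ 76.09°
pole (1 + j4037·0.25) = 1 + j1009.25 → |·| ≈ 1009.3, ∠ ≈ 89.94°
pole (1 + j4037·0.2) = 1 + j807.4 → |·| ≈ 807.4, ∠ ≈ 89.93°
pole (1 + j4037·0.004) = 1 + j16.148 → |·| ≈ 16.179, ∠ ≈ 86.46°
|H| = 4 · 2018.5 · 4.159 / (1009.3 · 807.4 · 16.179) ≈ 0.0025469

0.00255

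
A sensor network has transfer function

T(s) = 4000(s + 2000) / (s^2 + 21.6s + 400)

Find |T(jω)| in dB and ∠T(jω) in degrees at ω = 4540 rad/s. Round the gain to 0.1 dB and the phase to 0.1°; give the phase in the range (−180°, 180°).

At s = jω = j4540:
zero (s+2000): 2000 + j4540 → |·| = √(2000²+4540²) = √24611600 ≈ 4961, ∠ = arctan(4540/2000) ≈ 66.23°
quadratic: (j4540)² + 21.6·j4540 + 400 = -20611200 + j98064 → |·| ≈ 2.0611e+07, ∠ ≈ 179.73°
|T| = 4000 · 4961 / 2.0611e+07 ≈ 0.96279
Gain = 20 log₁₀(0.96279) ≈ -0.33 dB
∠T = 66.23° − 179.73° = -113.50°

-0.3 dB, -113.5°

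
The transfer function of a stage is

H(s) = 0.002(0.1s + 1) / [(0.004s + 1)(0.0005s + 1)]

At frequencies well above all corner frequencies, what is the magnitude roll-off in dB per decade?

-20 dB/decade

Each pole contributes −20 dB/decade at high frequency; each zero contributes +20 dB/decade.
Net: 1 zero(s) − 2 pole(s) → -20 dB/decade.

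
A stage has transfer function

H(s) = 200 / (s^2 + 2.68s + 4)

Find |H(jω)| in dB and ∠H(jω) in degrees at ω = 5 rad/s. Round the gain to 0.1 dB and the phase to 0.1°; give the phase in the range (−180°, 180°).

At s = jω = j5:
quadratic: (j5)² + 2.68·j5 + 4 = -21 + j13.4 → |·| ≈ 24.911, ∠ ≈ 147.46°
|H| = 200 / 24.911 ≈ 8.0286
Gain = 20 log₁₀(8.0286) ≈ 18.09 dB
∠H = 0.00° − 147.46° = -147.46°

18.1 dB, -147.5°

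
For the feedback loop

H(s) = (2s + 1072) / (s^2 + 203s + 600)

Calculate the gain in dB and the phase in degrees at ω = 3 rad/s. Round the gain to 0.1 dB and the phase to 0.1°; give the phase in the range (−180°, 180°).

Substitute s = j3:
Numerator: 2(j3) + 1072 = 1072 + j6
Denominator: (j3)^2 + 203(j3) + 600 = 591 + j609
|N| = √(1072² + 6²) ≈ 1072, ∠N ≈ 0.32°
|D| = √(591² + 609²) ≈ 848.62, ∠D ≈ 45.86°
|H| = 1072 / 848.62 ≈ 1.2632
Gain = 20 log₁₀(1.2632) ≈ 2.03 dB
∠H = 0.32° − 45.86° = -45.54°

2.0 dB, -45.5°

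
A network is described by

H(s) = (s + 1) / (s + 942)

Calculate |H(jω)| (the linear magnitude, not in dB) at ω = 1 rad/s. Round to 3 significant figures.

0.00150

At s = jω = j1:
zero (s+1): 1 + j1 → |·| = √(1²+1²) = √2 ≈ 1.4142, ∠ = arctan(1/1) ≈ 45.00°
pole (s+942): 942 + j1 → |·| = √(942²+1²) = √887365 ≈ 942, ∠ = arctan(1/942) ≈ 0.06°
|H| = 1 · 1.4142 / 942 ≈ 0.0015013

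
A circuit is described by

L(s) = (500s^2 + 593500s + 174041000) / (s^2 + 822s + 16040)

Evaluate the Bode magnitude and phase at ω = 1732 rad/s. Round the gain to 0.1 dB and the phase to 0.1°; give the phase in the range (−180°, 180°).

Substitute s = j1732:
Numerator: 500(j1732)^2 + 593500(j1732) + 174041000 = -1325871000 + j1027942000
Denominator: (j1732)^2 + 822(j1732) + 16040 = -2983784 + j1423704
|N| = √(1325871000² + 1027942000²) ≈ 1.6777e+09, ∠N ≈ 142.21°
|D| = √(2983784² + 1423704²) ≈ 3.306e+06, ∠D ≈ 154.49°
|L| = 1.6777e+09 / 3.306e+06 ≈ 507.47
Gain = 20 log₁₀(507.47) ≈ 54.11 dB
∠L = 142.21° − 154.49° = -12.28°

54.1 dB, -12.3°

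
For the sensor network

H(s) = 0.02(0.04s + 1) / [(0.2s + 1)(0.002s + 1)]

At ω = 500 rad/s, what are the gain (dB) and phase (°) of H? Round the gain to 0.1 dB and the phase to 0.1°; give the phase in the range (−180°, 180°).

-51.0 dB, -47.3°

At ω = 500 rad/s:
zero (1 + j500·0.04) = 1 + j20 → |·| ≈ 20.025, ∠ ≈ 87.14°
pole (1 + j500·0.2) = 1 + j100 → |·| ≈ 100, ∠ ≈ 89.43°
pole (1 + j500·0.002) = 1 + j1 → |·| ≈ 1.4142, ∠ ≈ 45.00°
|H| = 0.02 · 20.025 / (100 · 1.4142) ≈ 0.002832
Gain = 20 log₁₀(0.002832) ≈ -50.96 dB
∠H = (87.14°) − (89.43° + 45.00°) = -47.29°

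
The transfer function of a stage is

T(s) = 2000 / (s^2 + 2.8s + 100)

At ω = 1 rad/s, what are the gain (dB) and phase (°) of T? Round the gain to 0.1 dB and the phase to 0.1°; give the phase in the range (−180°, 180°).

At s = jω = j1:
quadratic: (j1)² + 2.8·j1 + 100 = 99 + j2.8 → |·| ≈ 99.04, ∠ ≈ 1.62°
|T| = 2000 / 99.04 ≈ 20.194
Gain = 20 log₁₀(20.194) ≈ 26.10 dB
∠T = 0.00° − 1.62° = -1.62°

26.1 dB, -1.6°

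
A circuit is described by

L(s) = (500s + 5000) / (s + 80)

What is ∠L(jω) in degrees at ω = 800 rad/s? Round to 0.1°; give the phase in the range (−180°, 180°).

Substitute s = j800:
Numerator: 500(j800) + 5000 = 5000 + j400000
Denominator: (j800) + 80 = 80 + j800
|N| = √(5000² + 400000²) ≈ 4.0003e+05, ∠N ≈ 89.28°
|D| = √(80² + 800²) ≈ 803.99, ∠D ≈ 84.29°
∠L = 89.28° − 84.29° = 4.99°

5.0°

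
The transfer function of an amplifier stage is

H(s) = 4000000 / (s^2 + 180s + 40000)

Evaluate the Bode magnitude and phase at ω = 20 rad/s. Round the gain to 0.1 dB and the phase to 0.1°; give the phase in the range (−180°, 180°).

40.1 dB, -5.2°

At s = jω = j20:
quadratic: (j20)² + 180·j20 + 40000 = 39600 + j3600 → |·| ≈ 39763, ∠ ≈ 5.19°
|H| = 4000000 / 39763 ≈ 100.6
Gain = 20 log₁₀(100.6) ≈ 40.05 dB
∠H = 0.00° − 5.19° = -5.19°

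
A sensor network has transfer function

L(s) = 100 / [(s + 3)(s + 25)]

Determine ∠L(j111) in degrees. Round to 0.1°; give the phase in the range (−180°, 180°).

-165.8°

At s = jω = j111:
pole (s+3): 3 + j111 → |·| = √(3²+111²) = √12330 ≈ 111.04, ∠ = arctan(111/3) ≈ 88.45°
pole (s+25): 25 + j111 → |·| = √(25²+111²) = √12946 ≈ 113.78, ∠ = arctan(111/25) ≈ 77.31°
∠L = 0.00° − 165.76° = -165.76°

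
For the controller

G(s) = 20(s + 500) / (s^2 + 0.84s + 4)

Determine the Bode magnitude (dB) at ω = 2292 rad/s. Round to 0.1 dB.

-41.0 dB

At s = jω = j2292:
zero (s+500): 500 + j2292 → |·| = √(500²+2292²) = √5503264 ≈ 2345.9, ∠ = arctan(2292/500) ≈ 77.69°
quadratic: (j2292)² + 0.84·j2292 + 4 = -5253260 + j1925.28 → |·| ≈ 5.2533e+06, ∠ ≈ 179.98°
|G| = 20 · 2345.9 / 5.2533e+06 ≈ 0.0089311
Gain = 20 log₁₀(0.0089311) ≈ -40.98 dB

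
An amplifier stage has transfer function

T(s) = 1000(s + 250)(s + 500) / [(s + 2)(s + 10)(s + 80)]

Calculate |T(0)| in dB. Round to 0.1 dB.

T(0) = 1000·250·500 / (2·10·80) = 78125
20 log₁₀(78125) ≈ 97.86 dB

97.9 dB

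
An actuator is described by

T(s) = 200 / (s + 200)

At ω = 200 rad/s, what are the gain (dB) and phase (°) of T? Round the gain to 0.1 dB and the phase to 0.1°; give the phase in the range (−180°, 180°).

-3.0 dB, -45.0°

Substitute s = j200:
Numerator: 200 = 200 + j0
Denominator: (j200) + 200 = 200 + j200
|N| = √(200² + 0²) ≈ 200, ∠N ≈ 0.00°
|D| = √(200² + 200²) ≈ 282.84, ∠D ≈ 45.00°
|T| = 200 / 282.84 ≈ 0.70711
Gain = 20 log₁₀(0.70711) ≈ -3.01 dB
∠T = 0.00° − 45.00° = -45.00°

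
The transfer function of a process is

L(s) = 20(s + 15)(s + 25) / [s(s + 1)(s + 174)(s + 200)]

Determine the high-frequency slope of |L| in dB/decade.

-40 dB/decade

Each pole contributes −20 dB/decade at high frequency; each zero contributes +20 dB/decade.
Net: 2 zero(s) − 4 pole(s) → -40 dB/decade.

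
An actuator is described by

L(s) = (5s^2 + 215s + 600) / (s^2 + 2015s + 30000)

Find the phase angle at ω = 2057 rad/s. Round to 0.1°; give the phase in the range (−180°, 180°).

43.4°

Substitute s = j2057:
Numerator: 5(j2057)^2 + 215(j2057) + 600 = -21155645 + j442255
Denominator: (j2057)^2 + 2015(j2057) + 30000 = -4201249 + j4144855
|N| = √(21155645² + 442255²) ≈ 2.116e+07, ∠N ≈ 178.80°
|D| = √(4201249² + 4144855²) ≈ 5.9017e+06, ∠D ≈ 135.39°
∠L = 178.80° − 135.39° = 43.41°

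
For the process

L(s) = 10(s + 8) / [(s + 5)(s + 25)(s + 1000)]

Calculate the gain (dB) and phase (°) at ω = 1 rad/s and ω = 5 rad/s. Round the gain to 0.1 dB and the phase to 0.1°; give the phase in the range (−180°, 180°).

At s = jω = j1:
zero (s+8): 8 + j1 → |·| = √(8²+1²) = √65 ≈ 8.0623, ∠ = arctan(1/8) ≈ 7.13°
pole (s+5): 5 + j1 → |·| = √(5²+1²) = √26 ≈ 5.099, ∠ = arctan(1/5) ≈ 11.31°
pole (s+25): 25 + j1 → |·| = √(25²+1²) = √626 ≈ 25.02, ∠ = arctan(1/25) ≈ 2.29°
pole (s+1000): 1000 + j1 → |·| = √(1000²+1²) = √1000001 ≈ 1000, ∠ = arctan(1/1000) ≈ 0.06°
|L| = 10 · 8.0623 / 1.2758e+05 ≈ 0.00063194
Gain = 20 log₁₀(0.00063194) ≈ -63.99 dB
∠L = 7.13° − 13.66° = -6.53°

At s = jω = j5:
zero (s+8): 8 + j5 → |·| = √(8²+5²) = √89 ≈ 9.434, ∠ = arctan(5/8) ≈ 32.01°
pole (s+5): 5 + j5 → |·| = √(5²+5²) = √50 ≈ 7.0711, ∠ = arctan(5/5) ≈ 45.00°
pole (s+25): 25 + j5 → |·| = √(25²+5²) = √650 ≈ 25.495, ∠ = arctan(5/25) ≈ 11.31°
pole (s+1000): 1000 + j5 → |·| = √(1000²+5²) = √1000025 ≈ 1000, ∠ = arctan(5/1000) ≈ 0.29°
|L| = 10 · 9.434 / 1.8028e+05 ≈ 0.0005233
Gain = 20 log₁₀(0.0005233) ≈ -65.62 dB
∠L = 32.01° − 56.60° = -24.59°

ω = 1: -64.0 dB, -6.5°; ω = 5: -65.6 dB, -24.6°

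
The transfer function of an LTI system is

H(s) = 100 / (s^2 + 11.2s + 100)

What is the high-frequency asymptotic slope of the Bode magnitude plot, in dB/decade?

-40 dB/decade

Each pole contributes −20 dB/decade at high frequency; each zero contributes +20 dB/decade.
Net: 0 zero(s) − 2 pole(s) → -40 dB/decade.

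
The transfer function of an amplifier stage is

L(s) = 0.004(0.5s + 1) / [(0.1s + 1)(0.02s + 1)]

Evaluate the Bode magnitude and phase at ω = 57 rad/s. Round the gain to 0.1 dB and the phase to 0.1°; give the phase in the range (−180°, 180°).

-37.7 dB, -40.8°

At ω = 57 rad/s:
zero (1 + j57·0.5) = 1 + j28.5 → |·| ≈ 28.518, ∠ ≈ 87.99°
pole (1 + j57·0.1) = 1 + j5.7 → |·| ≈ 5.7871, ∠ ≈ 80.05°
pole (1 + j57·0.02) = 1 + j1.14 → |·| ≈ 1.5164, ∠ ≈ 48.74°
|L| = 0.004 · 28.518 / (5.7871 · 1.5164) ≈ 0.012999
Gain = 20 log₁₀(0.012999) ≈ -37.72 dB
∠L = (87.99°) − (80.05° + 48.74°) = -40.80°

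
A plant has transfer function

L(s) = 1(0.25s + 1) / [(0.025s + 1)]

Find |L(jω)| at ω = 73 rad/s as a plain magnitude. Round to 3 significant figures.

8.78

At ω = 73 rad/s:
zero (1 + j73·0.25) = 1 + j18.25 → |·| ≈ 18.277, ∠ ≈ 86.86°
pole (1 + j73·0.025) = 1 + j1.825 → |·| ≈ 2.081, ∠ ≈ 61.28°
|L| = 1 · 18.277 / (2.081) ≈ 8.7828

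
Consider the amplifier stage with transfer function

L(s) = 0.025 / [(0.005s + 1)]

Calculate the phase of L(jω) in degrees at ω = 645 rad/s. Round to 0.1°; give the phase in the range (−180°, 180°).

-72.8°

At ω = 645 rad/s:
pole (1 + j645·0.005) = 1 + j3.225 → |·| ≈ 3.3765, ∠ ≈ 72.77°
∠L = (0°) − (72.77°) = -72.77°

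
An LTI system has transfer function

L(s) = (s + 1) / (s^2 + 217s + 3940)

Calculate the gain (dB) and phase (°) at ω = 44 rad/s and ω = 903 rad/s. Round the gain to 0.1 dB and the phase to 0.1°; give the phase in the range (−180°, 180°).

ω = 44: -46.9 dB, 10.6°; ω = 903: -59.3 dB, -76.5°

Substitute s = j44:
Numerator: (j44) + 1 = 1 + j44
Denominator: (j44)^2 + 217(j44) + 3940 = 2004 + j9548
|N| = √(1² + 44²) ≈ 44.011, ∠N ≈ 88.70°
|D| = √(2004² + 9548²) ≈ 9756, ∠D ≈ 78.15°
|L| = 44.011 / 9756 ≈ 0.0045112
Gain = 20 log₁₀(0.0045112) ≈ -46.91 dB
∠L = 88.70° − 78.15° = 10.55°

Substitute s = j903:
Numerator: (j903) + 1 = 1 + j903
Denominator: (j903)^2 + 217(j903) + 3940 = -811469 + j195951
|N| = √(1² + 903²) ≈ 903, ∠N ≈ 89.94°
|D| = √(811469² + 195951²) ≈ 8.3479e+05, ∠D ≈ 166.42°
|L| = 903 / 8.3479e+05 ≈ 0.0010817
Gain = 20 log₁₀(0.0010817) ≈ -59.32 dB
∠L = 89.94° − 166.42° = -76.48°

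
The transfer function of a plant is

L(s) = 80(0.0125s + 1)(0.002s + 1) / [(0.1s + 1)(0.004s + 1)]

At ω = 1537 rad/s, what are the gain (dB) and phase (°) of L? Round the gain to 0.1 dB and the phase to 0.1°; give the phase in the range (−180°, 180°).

14.3 dB, -11.4°

At ω = 1537 rad/s:
zero (1 + j1537·0.0125) = 1 + j19.2125 → |·| ≈ 19.239, ∠ ≈ 87.02°
zero (1 + j1537·0.002) = 1 + j3.074 → |·| ≈ 3.2326, ∠ ≈ 71.98°
pole (1 + j1537·0.1) = 1 + j153.7 → |·| ≈ 153.7, ∠ ≈ 89.63°
pole (1 + j1537·0.004) = 1 + j6.148 → |·| ≈ 6.2288, ∠ ≈ 80.76°
|L| = 80 · 19.239 · 3.2326 / (153.7 · 6.2288) ≈ 5.1969
Gain = 20 log₁₀(5.1969) ≈ 14.31 dB
∠L = (87.02° + 71.98°) − (89.63° + 80.76°) = -11.39°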